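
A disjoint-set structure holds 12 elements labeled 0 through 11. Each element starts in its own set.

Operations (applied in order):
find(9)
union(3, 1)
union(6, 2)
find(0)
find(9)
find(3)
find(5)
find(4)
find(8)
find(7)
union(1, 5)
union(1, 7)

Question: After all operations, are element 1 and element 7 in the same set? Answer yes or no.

Answer: yes

Derivation:
Step 1: find(9) -> no change; set of 9 is {9}
Step 2: union(3, 1) -> merged; set of 3 now {1, 3}
Step 3: union(6, 2) -> merged; set of 6 now {2, 6}
Step 4: find(0) -> no change; set of 0 is {0}
Step 5: find(9) -> no change; set of 9 is {9}
Step 6: find(3) -> no change; set of 3 is {1, 3}
Step 7: find(5) -> no change; set of 5 is {5}
Step 8: find(4) -> no change; set of 4 is {4}
Step 9: find(8) -> no change; set of 8 is {8}
Step 10: find(7) -> no change; set of 7 is {7}
Step 11: union(1, 5) -> merged; set of 1 now {1, 3, 5}
Step 12: union(1, 7) -> merged; set of 1 now {1, 3, 5, 7}
Set of 1: {1, 3, 5, 7}; 7 is a member.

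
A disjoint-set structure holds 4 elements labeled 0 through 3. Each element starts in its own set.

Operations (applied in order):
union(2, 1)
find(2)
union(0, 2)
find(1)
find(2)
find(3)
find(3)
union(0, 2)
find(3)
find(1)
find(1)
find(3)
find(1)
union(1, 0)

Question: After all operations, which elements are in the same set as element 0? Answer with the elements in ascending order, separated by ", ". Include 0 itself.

Answer: 0, 1, 2

Derivation:
Step 1: union(2, 1) -> merged; set of 2 now {1, 2}
Step 2: find(2) -> no change; set of 2 is {1, 2}
Step 3: union(0, 2) -> merged; set of 0 now {0, 1, 2}
Step 4: find(1) -> no change; set of 1 is {0, 1, 2}
Step 5: find(2) -> no change; set of 2 is {0, 1, 2}
Step 6: find(3) -> no change; set of 3 is {3}
Step 7: find(3) -> no change; set of 3 is {3}
Step 8: union(0, 2) -> already same set; set of 0 now {0, 1, 2}
Step 9: find(3) -> no change; set of 3 is {3}
Step 10: find(1) -> no change; set of 1 is {0, 1, 2}
Step 11: find(1) -> no change; set of 1 is {0, 1, 2}
Step 12: find(3) -> no change; set of 3 is {3}
Step 13: find(1) -> no change; set of 1 is {0, 1, 2}
Step 14: union(1, 0) -> already same set; set of 1 now {0, 1, 2}
Component of 0: {0, 1, 2}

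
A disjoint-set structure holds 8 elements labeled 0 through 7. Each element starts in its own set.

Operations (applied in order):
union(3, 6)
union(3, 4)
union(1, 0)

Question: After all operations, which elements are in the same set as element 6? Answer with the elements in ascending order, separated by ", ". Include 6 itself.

Step 1: union(3, 6) -> merged; set of 3 now {3, 6}
Step 2: union(3, 4) -> merged; set of 3 now {3, 4, 6}
Step 3: union(1, 0) -> merged; set of 1 now {0, 1}
Component of 6: {3, 4, 6}

Answer: 3, 4, 6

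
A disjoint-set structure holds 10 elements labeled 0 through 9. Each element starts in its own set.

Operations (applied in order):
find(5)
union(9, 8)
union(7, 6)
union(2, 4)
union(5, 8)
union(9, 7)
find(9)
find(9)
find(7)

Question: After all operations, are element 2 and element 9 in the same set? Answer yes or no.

Step 1: find(5) -> no change; set of 5 is {5}
Step 2: union(9, 8) -> merged; set of 9 now {8, 9}
Step 3: union(7, 6) -> merged; set of 7 now {6, 7}
Step 4: union(2, 4) -> merged; set of 2 now {2, 4}
Step 5: union(5, 8) -> merged; set of 5 now {5, 8, 9}
Step 6: union(9, 7) -> merged; set of 9 now {5, 6, 7, 8, 9}
Step 7: find(9) -> no change; set of 9 is {5, 6, 7, 8, 9}
Step 8: find(9) -> no change; set of 9 is {5, 6, 7, 8, 9}
Step 9: find(7) -> no change; set of 7 is {5, 6, 7, 8, 9}
Set of 2: {2, 4}; 9 is not a member.

Answer: no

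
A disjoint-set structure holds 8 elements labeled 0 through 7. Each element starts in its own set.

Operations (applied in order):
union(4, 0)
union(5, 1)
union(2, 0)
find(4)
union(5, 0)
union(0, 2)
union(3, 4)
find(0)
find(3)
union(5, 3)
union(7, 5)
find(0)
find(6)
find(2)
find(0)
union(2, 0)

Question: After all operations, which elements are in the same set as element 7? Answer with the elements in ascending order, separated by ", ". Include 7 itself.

Answer: 0, 1, 2, 3, 4, 5, 7

Derivation:
Step 1: union(4, 0) -> merged; set of 4 now {0, 4}
Step 2: union(5, 1) -> merged; set of 5 now {1, 5}
Step 3: union(2, 0) -> merged; set of 2 now {0, 2, 4}
Step 4: find(4) -> no change; set of 4 is {0, 2, 4}
Step 5: union(5, 0) -> merged; set of 5 now {0, 1, 2, 4, 5}
Step 6: union(0, 2) -> already same set; set of 0 now {0, 1, 2, 4, 5}
Step 7: union(3, 4) -> merged; set of 3 now {0, 1, 2, 3, 4, 5}
Step 8: find(0) -> no change; set of 0 is {0, 1, 2, 3, 4, 5}
Step 9: find(3) -> no change; set of 3 is {0, 1, 2, 3, 4, 5}
Step 10: union(5, 3) -> already same set; set of 5 now {0, 1, 2, 3, 4, 5}
Step 11: union(7, 5) -> merged; set of 7 now {0, 1, 2, 3, 4, 5, 7}
Step 12: find(0) -> no change; set of 0 is {0, 1, 2, 3, 4, 5, 7}
Step 13: find(6) -> no change; set of 6 is {6}
Step 14: find(2) -> no change; set of 2 is {0, 1, 2, 3, 4, 5, 7}
Step 15: find(0) -> no change; set of 0 is {0, 1, 2, 3, 4, 5, 7}
Step 16: union(2, 0) -> already same set; set of 2 now {0, 1, 2, 3, 4, 5, 7}
Component of 7: {0, 1, 2, 3, 4, 5, 7}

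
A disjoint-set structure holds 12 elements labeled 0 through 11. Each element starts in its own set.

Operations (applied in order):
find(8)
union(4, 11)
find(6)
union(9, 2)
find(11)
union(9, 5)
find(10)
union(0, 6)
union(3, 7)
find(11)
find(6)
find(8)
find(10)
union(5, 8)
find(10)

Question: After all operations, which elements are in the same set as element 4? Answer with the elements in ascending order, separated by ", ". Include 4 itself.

Step 1: find(8) -> no change; set of 8 is {8}
Step 2: union(4, 11) -> merged; set of 4 now {4, 11}
Step 3: find(6) -> no change; set of 6 is {6}
Step 4: union(9, 2) -> merged; set of 9 now {2, 9}
Step 5: find(11) -> no change; set of 11 is {4, 11}
Step 6: union(9, 5) -> merged; set of 9 now {2, 5, 9}
Step 7: find(10) -> no change; set of 10 is {10}
Step 8: union(0, 6) -> merged; set of 0 now {0, 6}
Step 9: union(3, 7) -> merged; set of 3 now {3, 7}
Step 10: find(11) -> no change; set of 11 is {4, 11}
Step 11: find(6) -> no change; set of 6 is {0, 6}
Step 12: find(8) -> no change; set of 8 is {8}
Step 13: find(10) -> no change; set of 10 is {10}
Step 14: union(5, 8) -> merged; set of 5 now {2, 5, 8, 9}
Step 15: find(10) -> no change; set of 10 is {10}
Component of 4: {4, 11}

Answer: 4, 11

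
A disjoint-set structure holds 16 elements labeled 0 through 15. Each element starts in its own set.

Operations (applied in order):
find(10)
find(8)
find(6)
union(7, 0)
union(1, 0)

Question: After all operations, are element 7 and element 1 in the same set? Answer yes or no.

Step 1: find(10) -> no change; set of 10 is {10}
Step 2: find(8) -> no change; set of 8 is {8}
Step 3: find(6) -> no change; set of 6 is {6}
Step 4: union(7, 0) -> merged; set of 7 now {0, 7}
Step 5: union(1, 0) -> merged; set of 1 now {0, 1, 7}
Set of 7: {0, 1, 7}; 1 is a member.

Answer: yes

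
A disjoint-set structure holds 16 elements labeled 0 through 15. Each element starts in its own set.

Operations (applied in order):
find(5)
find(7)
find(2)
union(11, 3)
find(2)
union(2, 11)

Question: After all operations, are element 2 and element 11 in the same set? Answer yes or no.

Step 1: find(5) -> no change; set of 5 is {5}
Step 2: find(7) -> no change; set of 7 is {7}
Step 3: find(2) -> no change; set of 2 is {2}
Step 4: union(11, 3) -> merged; set of 11 now {3, 11}
Step 5: find(2) -> no change; set of 2 is {2}
Step 6: union(2, 11) -> merged; set of 2 now {2, 3, 11}
Set of 2: {2, 3, 11}; 11 is a member.

Answer: yes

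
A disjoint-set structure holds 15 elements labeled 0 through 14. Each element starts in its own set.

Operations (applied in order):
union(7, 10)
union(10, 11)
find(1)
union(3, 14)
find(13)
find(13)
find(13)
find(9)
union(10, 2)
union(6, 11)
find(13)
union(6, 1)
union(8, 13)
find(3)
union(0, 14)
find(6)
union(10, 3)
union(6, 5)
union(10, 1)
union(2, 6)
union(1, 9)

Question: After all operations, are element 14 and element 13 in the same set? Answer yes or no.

Step 1: union(7, 10) -> merged; set of 7 now {7, 10}
Step 2: union(10, 11) -> merged; set of 10 now {7, 10, 11}
Step 3: find(1) -> no change; set of 1 is {1}
Step 4: union(3, 14) -> merged; set of 3 now {3, 14}
Step 5: find(13) -> no change; set of 13 is {13}
Step 6: find(13) -> no change; set of 13 is {13}
Step 7: find(13) -> no change; set of 13 is {13}
Step 8: find(9) -> no change; set of 9 is {9}
Step 9: union(10, 2) -> merged; set of 10 now {2, 7, 10, 11}
Step 10: union(6, 11) -> merged; set of 6 now {2, 6, 7, 10, 11}
Step 11: find(13) -> no change; set of 13 is {13}
Step 12: union(6, 1) -> merged; set of 6 now {1, 2, 6, 7, 10, 11}
Step 13: union(8, 13) -> merged; set of 8 now {8, 13}
Step 14: find(3) -> no change; set of 3 is {3, 14}
Step 15: union(0, 14) -> merged; set of 0 now {0, 3, 14}
Step 16: find(6) -> no change; set of 6 is {1, 2, 6, 7, 10, 11}
Step 17: union(10, 3) -> merged; set of 10 now {0, 1, 2, 3, 6, 7, 10, 11, 14}
Step 18: union(6, 5) -> merged; set of 6 now {0, 1, 2, 3, 5, 6, 7, 10, 11, 14}
Step 19: union(10, 1) -> already same set; set of 10 now {0, 1, 2, 3, 5, 6, 7, 10, 11, 14}
Step 20: union(2, 6) -> already same set; set of 2 now {0, 1, 2, 3, 5, 6, 7, 10, 11, 14}
Step 21: union(1, 9) -> merged; set of 1 now {0, 1, 2, 3, 5, 6, 7, 9, 10, 11, 14}
Set of 14: {0, 1, 2, 3, 5, 6, 7, 9, 10, 11, 14}; 13 is not a member.

Answer: no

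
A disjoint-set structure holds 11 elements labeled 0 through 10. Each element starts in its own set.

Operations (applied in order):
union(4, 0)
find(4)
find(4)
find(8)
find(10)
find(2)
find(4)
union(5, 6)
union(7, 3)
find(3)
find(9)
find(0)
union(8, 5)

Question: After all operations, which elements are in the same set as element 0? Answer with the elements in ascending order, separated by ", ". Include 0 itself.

Step 1: union(4, 0) -> merged; set of 4 now {0, 4}
Step 2: find(4) -> no change; set of 4 is {0, 4}
Step 3: find(4) -> no change; set of 4 is {0, 4}
Step 4: find(8) -> no change; set of 8 is {8}
Step 5: find(10) -> no change; set of 10 is {10}
Step 6: find(2) -> no change; set of 2 is {2}
Step 7: find(4) -> no change; set of 4 is {0, 4}
Step 8: union(5, 6) -> merged; set of 5 now {5, 6}
Step 9: union(7, 3) -> merged; set of 7 now {3, 7}
Step 10: find(3) -> no change; set of 3 is {3, 7}
Step 11: find(9) -> no change; set of 9 is {9}
Step 12: find(0) -> no change; set of 0 is {0, 4}
Step 13: union(8, 5) -> merged; set of 8 now {5, 6, 8}
Component of 0: {0, 4}

Answer: 0, 4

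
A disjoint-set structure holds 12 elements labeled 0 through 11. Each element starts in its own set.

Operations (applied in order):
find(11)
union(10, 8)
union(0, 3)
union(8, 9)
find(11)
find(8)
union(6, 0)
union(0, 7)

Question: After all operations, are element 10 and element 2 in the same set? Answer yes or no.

Answer: no

Derivation:
Step 1: find(11) -> no change; set of 11 is {11}
Step 2: union(10, 8) -> merged; set of 10 now {8, 10}
Step 3: union(0, 3) -> merged; set of 0 now {0, 3}
Step 4: union(8, 9) -> merged; set of 8 now {8, 9, 10}
Step 5: find(11) -> no change; set of 11 is {11}
Step 6: find(8) -> no change; set of 8 is {8, 9, 10}
Step 7: union(6, 0) -> merged; set of 6 now {0, 3, 6}
Step 8: union(0, 7) -> merged; set of 0 now {0, 3, 6, 7}
Set of 10: {8, 9, 10}; 2 is not a member.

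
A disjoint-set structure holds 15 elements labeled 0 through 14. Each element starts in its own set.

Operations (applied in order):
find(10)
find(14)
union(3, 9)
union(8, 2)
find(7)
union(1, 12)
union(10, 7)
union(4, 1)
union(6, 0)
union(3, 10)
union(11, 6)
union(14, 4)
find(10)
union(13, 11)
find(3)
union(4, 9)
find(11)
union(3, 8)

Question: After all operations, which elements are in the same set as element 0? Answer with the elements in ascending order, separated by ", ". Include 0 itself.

Step 1: find(10) -> no change; set of 10 is {10}
Step 2: find(14) -> no change; set of 14 is {14}
Step 3: union(3, 9) -> merged; set of 3 now {3, 9}
Step 4: union(8, 2) -> merged; set of 8 now {2, 8}
Step 5: find(7) -> no change; set of 7 is {7}
Step 6: union(1, 12) -> merged; set of 1 now {1, 12}
Step 7: union(10, 7) -> merged; set of 10 now {7, 10}
Step 8: union(4, 1) -> merged; set of 4 now {1, 4, 12}
Step 9: union(6, 0) -> merged; set of 6 now {0, 6}
Step 10: union(3, 10) -> merged; set of 3 now {3, 7, 9, 10}
Step 11: union(11, 6) -> merged; set of 11 now {0, 6, 11}
Step 12: union(14, 4) -> merged; set of 14 now {1, 4, 12, 14}
Step 13: find(10) -> no change; set of 10 is {3, 7, 9, 10}
Step 14: union(13, 11) -> merged; set of 13 now {0, 6, 11, 13}
Step 15: find(3) -> no change; set of 3 is {3, 7, 9, 10}
Step 16: union(4, 9) -> merged; set of 4 now {1, 3, 4, 7, 9, 10, 12, 14}
Step 17: find(11) -> no change; set of 11 is {0, 6, 11, 13}
Step 18: union(3, 8) -> merged; set of 3 now {1, 2, 3, 4, 7, 8, 9, 10, 12, 14}
Component of 0: {0, 6, 11, 13}

Answer: 0, 6, 11, 13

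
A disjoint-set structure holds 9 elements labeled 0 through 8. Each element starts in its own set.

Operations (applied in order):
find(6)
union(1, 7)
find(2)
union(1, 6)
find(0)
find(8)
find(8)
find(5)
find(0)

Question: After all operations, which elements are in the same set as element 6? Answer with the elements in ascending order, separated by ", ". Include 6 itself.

Step 1: find(6) -> no change; set of 6 is {6}
Step 2: union(1, 7) -> merged; set of 1 now {1, 7}
Step 3: find(2) -> no change; set of 2 is {2}
Step 4: union(1, 6) -> merged; set of 1 now {1, 6, 7}
Step 5: find(0) -> no change; set of 0 is {0}
Step 6: find(8) -> no change; set of 8 is {8}
Step 7: find(8) -> no change; set of 8 is {8}
Step 8: find(5) -> no change; set of 5 is {5}
Step 9: find(0) -> no change; set of 0 is {0}
Component of 6: {1, 6, 7}

Answer: 1, 6, 7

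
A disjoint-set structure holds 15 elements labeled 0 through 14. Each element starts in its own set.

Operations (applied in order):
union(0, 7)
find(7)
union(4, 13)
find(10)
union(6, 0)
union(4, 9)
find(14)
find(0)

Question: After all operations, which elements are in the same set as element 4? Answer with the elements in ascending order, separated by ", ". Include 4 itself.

Answer: 4, 9, 13

Derivation:
Step 1: union(0, 7) -> merged; set of 0 now {0, 7}
Step 2: find(7) -> no change; set of 7 is {0, 7}
Step 3: union(4, 13) -> merged; set of 4 now {4, 13}
Step 4: find(10) -> no change; set of 10 is {10}
Step 5: union(6, 0) -> merged; set of 6 now {0, 6, 7}
Step 6: union(4, 9) -> merged; set of 4 now {4, 9, 13}
Step 7: find(14) -> no change; set of 14 is {14}
Step 8: find(0) -> no change; set of 0 is {0, 6, 7}
Component of 4: {4, 9, 13}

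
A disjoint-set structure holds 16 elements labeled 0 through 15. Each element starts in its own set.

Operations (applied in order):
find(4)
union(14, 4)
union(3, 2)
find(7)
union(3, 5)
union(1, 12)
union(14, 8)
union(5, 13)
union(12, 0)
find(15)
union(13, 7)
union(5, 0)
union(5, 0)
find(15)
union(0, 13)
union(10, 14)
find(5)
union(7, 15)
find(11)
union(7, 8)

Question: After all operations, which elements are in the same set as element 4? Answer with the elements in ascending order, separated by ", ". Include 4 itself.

Step 1: find(4) -> no change; set of 4 is {4}
Step 2: union(14, 4) -> merged; set of 14 now {4, 14}
Step 3: union(3, 2) -> merged; set of 3 now {2, 3}
Step 4: find(7) -> no change; set of 7 is {7}
Step 5: union(3, 5) -> merged; set of 3 now {2, 3, 5}
Step 6: union(1, 12) -> merged; set of 1 now {1, 12}
Step 7: union(14, 8) -> merged; set of 14 now {4, 8, 14}
Step 8: union(5, 13) -> merged; set of 5 now {2, 3, 5, 13}
Step 9: union(12, 0) -> merged; set of 12 now {0, 1, 12}
Step 10: find(15) -> no change; set of 15 is {15}
Step 11: union(13, 7) -> merged; set of 13 now {2, 3, 5, 7, 13}
Step 12: union(5, 0) -> merged; set of 5 now {0, 1, 2, 3, 5, 7, 12, 13}
Step 13: union(5, 0) -> already same set; set of 5 now {0, 1, 2, 3, 5, 7, 12, 13}
Step 14: find(15) -> no change; set of 15 is {15}
Step 15: union(0, 13) -> already same set; set of 0 now {0, 1, 2, 3, 5, 7, 12, 13}
Step 16: union(10, 14) -> merged; set of 10 now {4, 8, 10, 14}
Step 17: find(5) -> no change; set of 5 is {0, 1, 2, 3, 5, 7, 12, 13}
Step 18: union(7, 15) -> merged; set of 7 now {0, 1, 2, 3, 5, 7, 12, 13, 15}
Step 19: find(11) -> no change; set of 11 is {11}
Step 20: union(7, 8) -> merged; set of 7 now {0, 1, 2, 3, 4, 5, 7, 8, 10, 12, 13, 14, 15}
Component of 4: {0, 1, 2, 3, 4, 5, 7, 8, 10, 12, 13, 14, 15}

Answer: 0, 1, 2, 3, 4, 5, 7, 8, 10, 12, 13, 14, 15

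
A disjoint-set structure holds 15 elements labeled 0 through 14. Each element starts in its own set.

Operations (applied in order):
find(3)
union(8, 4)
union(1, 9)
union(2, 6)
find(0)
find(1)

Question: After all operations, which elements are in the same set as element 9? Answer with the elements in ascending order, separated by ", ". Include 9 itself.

Step 1: find(3) -> no change; set of 3 is {3}
Step 2: union(8, 4) -> merged; set of 8 now {4, 8}
Step 3: union(1, 9) -> merged; set of 1 now {1, 9}
Step 4: union(2, 6) -> merged; set of 2 now {2, 6}
Step 5: find(0) -> no change; set of 0 is {0}
Step 6: find(1) -> no change; set of 1 is {1, 9}
Component of 9: {1, 9}

Answer: 1, 9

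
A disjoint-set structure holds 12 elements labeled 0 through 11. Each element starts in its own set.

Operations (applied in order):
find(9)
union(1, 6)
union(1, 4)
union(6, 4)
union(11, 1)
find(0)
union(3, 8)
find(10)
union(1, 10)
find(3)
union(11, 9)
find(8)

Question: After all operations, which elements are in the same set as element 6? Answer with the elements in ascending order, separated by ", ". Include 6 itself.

Step 1: find(9) -> no change; set of 9 is {9}
Step 2: union(1, 6) -> merged; set of 1 now {1, 6}
Step 3: union(1, 4) -> merged; set of 1 now {1, 4, 6}
Step 4: union(6, 4) -> already same set; set of 6 now {1, 4, 6}
Step 5: union(11, 1) -> merged; set of 11 now {1, 4, 6, 11}
Step 6: find(0) -> no change; set of 0 is {0}
Step 7: union(3, 8) -> merged; set of 3 now {3, 8}
Step 8: find(10) -> no change; set of 10 is {10}
Step 9: union(1, 10) -> merged; set of 1 now {1, 4, 6, 10, 11}
Step 10: find(3) -> no change; set of 3 is {3, 8}
Step 11: union(11, 9) -> merged; set of 11 now {1, 4, 6, 9, 10, 11}
Step 12: find(8) -> no change; set of 8 is {3, 8}
Component of 6: {1, 4, 6, 9, 10, 11}

Answer: 1, 4, 6, 9, 10, 11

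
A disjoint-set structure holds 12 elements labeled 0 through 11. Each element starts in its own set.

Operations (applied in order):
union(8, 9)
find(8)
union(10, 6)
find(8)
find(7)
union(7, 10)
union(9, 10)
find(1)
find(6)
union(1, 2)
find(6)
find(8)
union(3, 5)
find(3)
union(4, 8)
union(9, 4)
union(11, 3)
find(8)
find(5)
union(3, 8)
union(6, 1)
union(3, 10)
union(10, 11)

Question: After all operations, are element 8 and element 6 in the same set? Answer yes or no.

Step 1: union(8, 9) -> merged; set of 8 now {8, 9}
Step 2: find(8) -> no change; set of 8 is {8, 9}
Step 3: union(10, 6) -> merged; set of 10 now {6, 10}
Step 4: find(8) -> no change; set of 8 is {8, 9}
Step 5: find(7) -> no change; set of 7 is {7}
Step 6: union(7, 10) -> merged; set of 7 now {6, 7, 10}
Step 7: union(9, 10) -> merged; set of 9 now {6, 7, 8, 9, 10}
Step 8: find(1) -> no change; set of 1 is {1}
Step 9: find(6) -> no change; set of 6 is {6, 7, 8, 9, 10}
Step 10: union(1, 2) -> merged; set of 1 now {1, 2}
Step 11: find(6) -> no change; set of 6 is {6, 7, 8, 9, 10}
Step 12: find(8) -> no change; set of 8 is {6, 7, 8, 9, 10}
Step 13: union(3, 5) -> merged; set of 3 now {3, 5}
Step 14: find(3) -> no change; set of 3 is {3, 5}
Step 15: union(4, 8) -> merged; set of 4 now {4, 6, 7, 8, 9, 10}
Step 16: union(9, 4) -> already same set; set of 9 now {4, 6, 7, 8, 9, 10}
Step 17: union(11, 3) -> merged; set of 11 now {3, 5, 11}
Step 18: find(8) -> no change; set of 8 is {4, 6, 7, 8, 9, 10}
Step 19: find(5) -> no change; set of 5 is {3, 5, 11}
Step 20: union(3, 8) -> merged; set of 3 now {3, 4, 5, 6, 7, 8, 9, 10, 11}
Step 21: union(6, 1) -> merged; set of 6 now {1, 2, 3, 4, 5, 6, 7, 8, 9, 10, 11}
Step 22: union(3, 10) -> already same set; set of 3 now {1, 2, 3, 4, 5, 6, 7, 8, 9, 10, 11}
Step 23: union(10, 11) -> already same set; set of 10 now {1, 2, 3, 4, 5, 6, 7, 8, 9, 10, 11}
Set of 8: {1, 2, 3, 4, 5, 6, 7, 8, 9, 10, 11}; 6 is a member.

Answer: yes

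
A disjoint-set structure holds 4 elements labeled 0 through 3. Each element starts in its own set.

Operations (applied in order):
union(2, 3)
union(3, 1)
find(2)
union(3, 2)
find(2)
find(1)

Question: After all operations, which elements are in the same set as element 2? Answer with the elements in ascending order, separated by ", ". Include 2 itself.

Step 1: union(2, 3) -> merged; set of 2 now {2, 3}
Step 2: union(3, 1) -> merged; set of 3 now {1, 2, 3}
Step 3: find(2) -> no change; set of 2 is {1, 2, 3}
Step 4: union(3, 2) -> already same set; set of 3 now {1, 2, 3}
Step 5: find(2) -> no change; set of 2 is {1, 2, 3}
Step 6: find(1) -> no change; set of 1 is {1, 2, 3}
Component of 2: {1, 2, 3}

Answer: 1, 2, 3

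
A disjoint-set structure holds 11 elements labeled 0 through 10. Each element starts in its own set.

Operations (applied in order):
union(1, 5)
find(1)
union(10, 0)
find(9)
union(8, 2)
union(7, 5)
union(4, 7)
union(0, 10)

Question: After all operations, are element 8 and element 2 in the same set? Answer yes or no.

Answer: yes

Derivation:
Step 1: union(1, 5) -> merged; set of 1 now {1, 5}
Step 2: find(1) -> no change; set of 1 is {1, 5}
Step 3: union(10, 0) -> merged; set of 10 now {0, 10}
Step 4: find(9) -> no change; set of 9 is {9}
Step 5: union(8, 2) -> merged; set of 8 now {2, 8}
Step 6: union(7, 5) -> merged; set of 7 now {1, 5, 7}
Step 7: union(4, 7) -> merged; set of 4 now {1, 4, 5, 7}
Step 8: union(0, 10) -> already same set; set of 0 now {0, 10}
Set of 8: {2, 8}; 2 is a member.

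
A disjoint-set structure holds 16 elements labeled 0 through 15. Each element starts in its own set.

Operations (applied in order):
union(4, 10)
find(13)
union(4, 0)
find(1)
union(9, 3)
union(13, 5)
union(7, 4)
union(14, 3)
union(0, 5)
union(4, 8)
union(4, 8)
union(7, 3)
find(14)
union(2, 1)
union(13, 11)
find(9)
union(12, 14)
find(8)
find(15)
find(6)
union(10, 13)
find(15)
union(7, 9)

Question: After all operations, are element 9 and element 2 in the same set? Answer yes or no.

Answer: no

Derivation:
Step 1: union(4, 10) -> merged; set of 4 now {4, 10}
Step 2: find(13) -> no change; set of 13 is {13}
Step 3: union(4, 0) -> merged; set of 4 now {0, 4, 10}
Step 4: find(1) -> no change; set of 1 is {1}
Step 5: union(9, 3) -> merged; set of 9 now {3, 9}
Step 6: union(13, 5) -> merged; set of 13 now {5, 13}
Step 7: union(7, 4) -> merged; set of 7 now {0, 4, 7, 10}
Step 8: union(14, 3) -> merged; set of 14 now {3, 9, 14}
Step 9: union(0, 5) -> merged; set of 0 now {0, 4, 5, 7, 10, 13}
Step 10: union(4, 8) -> merged; set of 4 now {0, 4, 5, 7, 8, 10, 13}
Step 11: union(4, 8) -> already same set; set of 4 now {0, 4, 5, 7, 8, 10, 13}
Step 12: union(7, 3) -> merged; set of 7 now {0, 3, 4, 5, 7, 8, 9, 10, 13, 14}
Step 13: find(14) -> no change; set of 14 is {0, 3, 4, 5, 7, 8, 9, 10, 13, 14}
Step 14: union(2, 1) -> merged; set of 2 now {1, 2}
Step 15: union(13, 11) -> merged; set of 13 now {0, 3, 4, 5, 7, 8, 9, 10, 11, 13, 14}
Step 16: find(9) -> no change; set of 9 is {0, 3, 4, 5, 7, 8, 9, 10, 11, 13, 14}
Step 17: union(12, 14) -> merged; set of 12 now {0, 3, 4, 5, 7, 8, 9, 10, 11, 12, 13, 14}
Step 18: find(8) -> no change; set of 8 is {0, 3, 4, 5, 7, 8, 9, 10, 11, 12, 13, 14}
Step 19: find(15) -> no change; set of 15 is {15}
Step 20: find(6) -> no change; set of 6 is {6}
Step 21: union(10, 13) -> already same set; set of 10 now {0, 3, 4, 5, 7, 8, 9, 10, 11, 12, 13, 14}
Step 22: find(15) -> no change; set of 15 is {15}
Step 23: union(7, 9) -> already same set; set of 7 now {0, 3, 4, 5, 7, 8, 9, 10, 11, 12, 13, 14}
Set of 9: {0, 3, 4, 5, 7, 8, 9, 10, 11, 12, 13, 14}; 2 is not a member.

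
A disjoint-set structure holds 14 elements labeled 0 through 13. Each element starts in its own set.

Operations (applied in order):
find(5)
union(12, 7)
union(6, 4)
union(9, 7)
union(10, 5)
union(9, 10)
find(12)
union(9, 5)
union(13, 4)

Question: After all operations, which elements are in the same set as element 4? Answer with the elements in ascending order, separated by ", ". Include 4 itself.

Answer: 4, 6, 13

Derivation:
Step 1: find(5) -> no change; set of 5 is {5}
Step 2: union(12, 7) -> merged; set of 12 now {7, 12}
Step 3: union(6, 4) -> merged; set of 6 now {4, 6}
Step 4: union(9, 7) -> merged; set of 9 now {7, 9, 12}
Step 5: union(10, 5) -> merged; set of 10 now {5, 10}
Step 6: union(9, 10) -> merged; set of 9 now {5, 7, 9, 10, 12}
Step 7: find(12) -> no change; set of 12 is {5, 7, 9, 10, 12}
Step 8: union(9, 5) -> already same set; set of 9 now {5, 7, 9, 10, 12}
Step 9: union(13, 4) -> merged; set of 13 now {4, 6, 13}
Component of 4: {4, 6, 13}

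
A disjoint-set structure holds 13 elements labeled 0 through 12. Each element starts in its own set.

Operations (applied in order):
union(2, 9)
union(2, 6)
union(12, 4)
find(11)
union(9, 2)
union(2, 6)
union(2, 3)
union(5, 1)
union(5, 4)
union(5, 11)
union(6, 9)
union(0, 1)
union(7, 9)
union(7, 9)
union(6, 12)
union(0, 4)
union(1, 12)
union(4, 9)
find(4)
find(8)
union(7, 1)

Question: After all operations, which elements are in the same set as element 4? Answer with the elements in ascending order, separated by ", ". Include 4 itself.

Answer: 0, 1, 2, 3, 4, 5, 6, 7, 9, 11, 12

Derivation:
Step 1: union(2, 9) -> merged; set of 2 now {2, 9}
Step 2: union(2, 6) -> merged; set of 2 now {2, 6, 9}
Step 3: union(12, 4) -> merged; set of 12 now {4, 12}
Step 4: find(11) -> no change; set of 11 is {11}
Step 5: union(9, 2) -> already same set; set of 9 now {2, 6, 9}
Step 6: union(2, 6) -> already same set; set of 2 now {2, 6, 9}
Step 7: union(2, 3) -> merged; set of 2 now {2, 3, 6, 9}
Step 8: union(5, 1) -> merged; set of 5 now {1, 5}
Step 9: union(5, 4) -> merged; set of 5 now {1, 4, 5, 12}
Step 10: union(5, 11) -> merged; set of 5 now {1, 4, 5, 11, 12}
Step 11: union(6, 9) -> already same set; set of 6 now {2, 3, 6, 9}
Step 12: union(0, 1) -> merged; set of 0 now {0, 1, 4, 5, 11, 12}
Step 13: union(7, 9) -> merged; set of 7 now {2, 3, 6, 7, 9}
Step 14: union(7, 9) -> already same set; set of 7 now {2, 3, 6, 7, 9}
Step 15: union(6, 12) -> merged; set of 6 now {0, 1, 2, 3, 4, 5, 6, 7, 9, 11, 12}
Step 16: union(0, 4) -> already same set; set of 0 now {0, 1, 2, 3, 4, 5, 6, 7, 9, 11, 12}
Step 17: union(1, 12) -> already same set; set of 1 now {0, 1, 2, 3, 4, 5, 6, 7, 9, 11, 12}
Step 18: union(4, 9) -> already same set; set of 4 now {0, 1, 2, 3, 4, 5, 6, 7, 9, 11, 12}
Step 19: find(4) -> no change; set of 4 is {0, 1, 2, 3, 4, 5, 6, 7, 9, 11, 12}
Step 20: find(8) -> no change; set of 8 is {8}
Step 21: union(7, 1) -> already same set; set of 7 now {0, 1, 2, 3, 4, 5, 6, 7, 9, 11, 12}
Component of 4: {0, 1, 2, 3, 4, 5, 6, 7, 9, 11, 12}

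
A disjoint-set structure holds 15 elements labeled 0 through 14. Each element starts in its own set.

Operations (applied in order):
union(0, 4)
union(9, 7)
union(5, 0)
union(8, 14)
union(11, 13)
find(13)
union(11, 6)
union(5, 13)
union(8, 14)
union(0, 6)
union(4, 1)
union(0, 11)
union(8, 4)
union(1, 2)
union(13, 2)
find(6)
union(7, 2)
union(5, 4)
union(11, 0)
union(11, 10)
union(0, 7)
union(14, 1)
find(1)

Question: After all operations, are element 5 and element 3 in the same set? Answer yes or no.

Step 1: union(0, 4) -> merged; set of 0 now {0, 4}
Step 2: union(9, 7) -> merged; set of 9 now {7, 9}
Step 3: union(5, 0) -> merged; set of 5 now {0, 4, 5}
Step 4: union(8, 14) -> merged; set of 8 now {8, 14}
Step 5: union(11, 13) -> merged; set of 11 now {11, 13}
Step 6: find(13) -> no change; set of 13 is {11, 13}
Step 7: union(11, 6) -> merged; set of 11 now {6, 11, 13}
Step 8: union(5, 13) -> merged; set of 5 now {0, 4, 5, 6, 11, 13}
Step 9: union(8, 14) -> already same set; set of 8 now {8, 14}
Step 10: union(0, 6) -> already same set; set of 0 now {0, 4, 5, 6, 11, 13}
Step 11: union(4, 1) -> merged; set of 4 now {0, 1, 4, 5, 6, 11, 13}
Step 12: union(0, 11) -> already same set; set of 0 now {0, 1, 4, 5, 6, 11, 13}
Step 13: union(8, 4) -> merged; set of 8 now {0, 1, 4, 5, 6, 8, 11, 13, 14}
Step 14: union(1, 2) -> merged; set of 1 now {0, 1, 2, 4, 5, 6, 8, 11, 13, 14}
Step 15: union(13, 2) -> already same set; set of 13 now {0, 1, 2, 4, 5, 6, 8, 11, 13, 14}
Step 16: find(6) -> no change; set of 6 is {0, 1, 2, 4, 5, 6, 8, 11, 13, 14}
Step 17: union(7, 2) -> merged; set of 7 now {0, 1, 2, 4, 5, 6, 7, 8, 9, 11, 13, 14}
Step 18: union(5, 4) -> already same set; set of 5 now {0, 1, 2, 4, 5, 6, 7, 8, 9, 11, 13, 14}
Step 19: union(11, 0) -> already same set; set of 11 now {0, 1, 2, 4, 5, 6, 7, 8, 9, 11, 13, 14}
Step 20: union(11, 10) -> merged; set of 11 now {0, 1, 2, 4, 5, 6, 7, 8, 9, 10, 11, 13, 14}
Step 21: union(0, 7) -> already same set; set of 0 now {0, 1, 2, 4, 5, 6, 7, 8, 9, 10, 11, 13, 14}
Step 22: union(14, 1) -> already same set; set of 14 now {0, 1, 2, 4, 5, 6, 7, 8, 9, 10, 11, 13, 14}
Step 23: find(1) -> no change; set of 1 is {0, 1, 2, 4, 5, 6, 7, 8, 9, 10, 11, 13, 14}
Set of 5: {0, 1, 2, 4, 5, 6, 7, 8, 9, 10, 11, 13, 14}; 3 is not a member.

Answer: no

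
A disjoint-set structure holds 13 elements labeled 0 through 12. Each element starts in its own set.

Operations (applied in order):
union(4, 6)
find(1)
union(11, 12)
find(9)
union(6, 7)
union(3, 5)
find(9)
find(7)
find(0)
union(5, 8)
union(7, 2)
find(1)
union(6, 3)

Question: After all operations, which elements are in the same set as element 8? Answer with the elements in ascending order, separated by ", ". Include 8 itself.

Step 1: union(4, 6) -> merged; set of 4 now {4, 6}
Step 2: find(1) -> no change; set of 1 is {1}
Step 3: union(11, 12) -> merged; set of 11 now {11, 12}
Step 4: find(9) -> no change; set of 9 is {9}
Step 5: union(6, 7) -> merged; set of 6 now {4, 6, 7}
Step 6: union(3, 5) -> merged; set of 3 now {3, 5}
Step 7: find(9) -> no change; set of 9 is {9}
Step 8: find(7) -> no change; set of 7 is {4, 6, 7}
Step 9: find(0) -> no change; set of 0 is {0}
Step 10: union(5, 8) -> merged; set of 5 now {3, 5, 8}
Step 11: union(7, 2) -> merged; set of 7 now {2, 4, 6, 7}
Step 12: find(1) -> no change; set of 1 is {1}
Step 13: union(6, 3) -> merged; set of 6 now {2, 3, 4, 5, 6, 7, 8}
Component of 8: {2, 3, 4, 5, 6, 7, 8}

Answer: 2, 3, 4, 5, 6, 7, 8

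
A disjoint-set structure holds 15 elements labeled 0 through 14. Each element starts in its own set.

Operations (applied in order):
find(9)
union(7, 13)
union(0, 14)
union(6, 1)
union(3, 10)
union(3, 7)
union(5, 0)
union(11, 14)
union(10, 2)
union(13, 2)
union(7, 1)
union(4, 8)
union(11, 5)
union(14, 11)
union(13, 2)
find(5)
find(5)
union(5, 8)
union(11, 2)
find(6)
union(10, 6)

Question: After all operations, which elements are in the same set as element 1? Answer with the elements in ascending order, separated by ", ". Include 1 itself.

Step 1: find(9) -> no change; set of 9 is {9}
Step 2: union(7, 13) -> merged; set of 7 now {7, 13}
Step 3: union(0, 14) -> merged; set of 0 now {0, 14}
Step 4: union(6, 1) -> merged; set of 6 now {1, 6}
Step 5: union(3, 10) -> merged; set of 3 now {3, 10}
Step 6: union(3, 7) -> merged; set of 3 now {3, 7, 10, 13}
Step 7: union(5, 0) -> merged; set of 5 now {0, 5, 14}
Step 8: union(11, 14) -> merged; set of 11 now {0, 5, 11, 14}
Step 9: union(10, 2) -> merged; set of 10 now {2, 3, 7, 10, 13}
Step 10: union(13, 2) -> already same set; set of 13 now {2, 3, 7, 10, 13}
Step 11: union(7, 1) -> merged; set of 7 now {1, 2, 3, 6, 7, 10, 13}
Step 12: union(4, 8) -> merged; set of 4 now {4, 8}
Step 13: union(11, 5) -> already same set; set of 11 now {0, 5, 11, 14}
Step 14: union(14, 11) -> already same set; set of 14 now {0, 5, 11, 14}
Step 15: union(13, 2) -> already same set; set of 13 now {1, 2, 3, 6, 7, 10, 13}
Step 16: find(5) -> no change; set of 5 is {0, 5, 11, 14}
Step 17: find(5) -> no change; set of 5 is {0, 5, 11, 14}
Step 18: union(5, 8) -> merged; set of 5 now {0, 4, 5, 8, 11, 14}
Step 19: union(11, 2) -> merged; set of 11 now {0, 1, 2, 3, 4, 5, 6, 7, 8, 10, 11, 13, 14}
Step 20: find(6) -> no change; set of 6 is {0, 1, 2, 3, 4, 5, 6, 7, 8, 10, 11, 13, 14}
Step 21: union(10, 6) -> already same set; set of 10 now {0, 1, 2, 3, 4, 5, 6, 7, 8, 10, 11, 13, 14}
Component of 1: {0, 1, 2, 3, 4, 5, 6, 7, 8, 10, 11, 13, 14}

Answer: 0, 1, 2, 3, 4, 5, 6, 7, 8, 10, 11, 13, 14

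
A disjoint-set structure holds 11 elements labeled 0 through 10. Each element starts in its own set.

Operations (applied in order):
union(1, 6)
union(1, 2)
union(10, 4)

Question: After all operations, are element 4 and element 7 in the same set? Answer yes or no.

Answer: no

Derivation:
Step 1: union(1, 6) -> merged; set of 1 now {1, 6}
Step 2: union(1, 2) -> merged; set of 1 now {1, 2, 6}
Step 3: union(10, 4) -> merged; set of 10 now {4, 10}
Set of 4: {4, 10}; 7 is not a member.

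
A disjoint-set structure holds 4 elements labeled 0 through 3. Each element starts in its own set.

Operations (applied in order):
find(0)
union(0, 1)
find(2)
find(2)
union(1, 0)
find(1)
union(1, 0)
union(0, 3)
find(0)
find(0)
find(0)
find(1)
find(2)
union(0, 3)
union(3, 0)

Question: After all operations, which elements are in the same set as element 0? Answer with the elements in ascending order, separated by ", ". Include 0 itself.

Answer: 0, 1, 3

Derivation:
Step 1: find(0) -> no change; set of 0 is {0}
Step 2: union(0, 1) -> merged; set of 0 now {0, 1}
Step 3: find(2) -> no change; set of 2 is {2}
Step 4: find(2) -> no change; set of 2 is {2}
Step 5: union(1, 0) -> already same set; set of 1 now {0, 1}
Step 6: find(1) -> no change; set of 1 is {0, 1}
Step 7: union(1, 0) -> already same set; set of 1 now {0, 1}
Step 8: union(0, 3) -> merged; set of 0 now {0, 1, 3}
Step 9: find(0) -> no change; set of 0 is {0, 1, 3}
Step 10: find(0) -> no change; set of 0 is {0, 1, 3}
Step 11: find(0) -> no change; set of 0 is {0, 1, 3}
Step 12: find(1) -> no change; set of 1 is {0, 1, 3}
Step 13: find(2) -> no change; set of 2 is {2}
Step 14: union(0, 3) -> already same set; set of 0 now {0, 1, 3}
Step 15: union(3, 0) -> already same set; set of 3 now {0, 1, 3}
Component of 0: {0, 1, 3}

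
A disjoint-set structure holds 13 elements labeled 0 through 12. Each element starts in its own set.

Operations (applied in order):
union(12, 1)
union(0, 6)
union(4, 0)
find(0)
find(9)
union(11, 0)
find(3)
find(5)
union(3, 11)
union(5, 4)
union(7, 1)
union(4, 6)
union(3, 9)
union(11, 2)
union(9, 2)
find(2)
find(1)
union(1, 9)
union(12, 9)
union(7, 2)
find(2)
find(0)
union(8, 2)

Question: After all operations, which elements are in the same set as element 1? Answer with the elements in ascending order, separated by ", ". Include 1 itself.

Step 1: union(12, 1) -> merged; set of 12 now {1, 12}
Step 2: union(0, 6) -> merged; set of 0 now {0, 6}
Step 3: union(4, 0) -> merged; set of 4 now {0, 4, 6}
Step 4: find(0) -> no change; set of 0 is {0, 4, 6}
Step 5: find(9) -> no change; set of 9 is {9}
Step 6: union(11, 0) -> merged; set of 11 now {0, 4, 6, 11}
Step 7: find(3) -> no change; set of 3 is {3}
Step 8: find(5) -> no change; set of 5 is {5}
Step 9: union(3, 11) -> merged; set of 3 now {0, 3, 4, 6, 11}
Step 10: union(5, 4) -> merged; set of 5 now {0, 3, 4, 5, 6, 11}
Step 11: union(7, 1) -> merged; set of 7 now {1, 7, 12}
Step 12: union(4, 6) -> already same set; set of 4 now {0, 3, 4, 5, 6, 11}
Step 13: union(3, 9) -> merged; set of 3 now {0, 3, 4, 5, 6, 9, 11}
Step 14: union(11, 2) -> merged; set of 11 now {0, 2, 3, 4, 5, 6, 9, 11}
Step 15: union(9, 2) -> already same set; set of 9 now {0, 2, 3, 4, 5, 6, 9, 11}
Step 16: find(2) -> no change; set of 2 is {0, 2, 3, 4, 5, 6, 9, 11}
Step 17: find(1) -> no change; set of 1 is {1, 7, 12}
Step 18: union(1, 9) -> merged; set of 1 now {0, 1, 2, 3, 4, 5, 6, 7, 9, 11, 12}
Step 19: union(12, 9) -> already same set; set of 12 now {0, 1, 2, 3, 4, 5, 6, 7, 9, 11, 12}
Step 20: union(7, 2) -> already same set; set of 7 now {0, 1, 2, 3, 4, 5, 6, 7, 9, 11, 12}
Step 21: find(2) -> no change; set of 2 is {0, 1, 2, 3, 4, 5, 6, 7, 9, 11, 12}
Step 22: find(0) -> no change; set of 0 is {0, 1, 2, 3, 4, 5, 6, 7, 9, 11, 12}
Step 23: union(8, 2) -> merged; set of 8 now {0, 1, 2, 3, 4, 5, 6, 7, 8, 9, 11, 12}
Component of 1: {0, 1, 2, 3, 4, 5, 6, 7, 8, 9, 11, 12}

Answer: 0, 1, 2, 3, 4, 5, 6, 7, 8, 9, 11, 12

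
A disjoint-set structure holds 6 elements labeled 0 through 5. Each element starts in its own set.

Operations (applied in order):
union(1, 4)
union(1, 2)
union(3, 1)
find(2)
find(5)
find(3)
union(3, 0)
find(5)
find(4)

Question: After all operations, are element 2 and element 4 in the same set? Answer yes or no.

Step 1: union(1, 4) -> merged; set of 1 now {1, 4}
Step 2: union(1, 2) -> merged; set of 1 now {1, 2, 4}
Step 3: union(3, 1) -> merged; set of 3 now {1, 2, 3, 4}
Step 4: find(2) -> no change; set of 2 is {1, 2, 3, 4}
Step 5: find(5) -> no change; set of 5 is {5}
Step 6: find(3) -> no change; set of 3 is {1, 2, 3, 4}
Step 7: union(3, 0) -> merged; set of 3 now {0, 1, 2, 3, 4}
Step 8: find(5) -> no change; set of 5 is {5}
Step 9: find(4) -> no change; set of 4 is {0, 1, 2, 3, 4}
Set of 2: {0, 1, 2, 3, 4}; 4 is a member.

Answer: yes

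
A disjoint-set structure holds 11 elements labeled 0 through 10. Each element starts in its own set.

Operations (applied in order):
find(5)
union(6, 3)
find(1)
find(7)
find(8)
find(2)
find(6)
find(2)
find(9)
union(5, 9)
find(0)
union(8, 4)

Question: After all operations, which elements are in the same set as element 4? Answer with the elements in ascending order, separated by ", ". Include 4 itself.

Answer: 4, 8

Derivation:
Step 1: find(5) -> no change; set of 5 is {5}
Step 2: union(6, 3) -> merged; set of 6 now {3, 6}
Step 3: find(1) -> no change; set of 1 is {1}
Step 4: find(7) -> no change; set of 7 is {7}
Step 5: find(8) -> no change; set of 8 is {8}
Step 6: find(2) -> no change; set of 2 is {2}
Step 7: find(6) -> no change; set of 6 is {3, 6}
Step 8: find(2) -> no change; set of 2 is {2}
Step 9: find(9) -> no change; set of 9 is {9}
Step 10: union(5, 9) -> merged; set of 5 now {5, 9}
Step 11: find(0) -> no change; set of 0 is {0}
Step 12: union(8, 4) -> merged; set of 8 now {4, 8}
Component of 4: {4, 8}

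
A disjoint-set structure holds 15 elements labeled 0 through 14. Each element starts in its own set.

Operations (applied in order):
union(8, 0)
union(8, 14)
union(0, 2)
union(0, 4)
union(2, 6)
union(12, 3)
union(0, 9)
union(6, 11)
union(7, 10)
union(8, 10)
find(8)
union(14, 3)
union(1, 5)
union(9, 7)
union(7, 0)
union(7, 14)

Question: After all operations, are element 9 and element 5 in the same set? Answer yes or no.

Step 1: union(8, 0) -> merged; set of 8 now {0, 8}
Step 2: union(8, 14) -> merged; set of 8 now {0, 8, 14}
Step 3: union(0, 2) -> merged; set of 0 now {0, 2, 8, 14}
Step 4: union(0, 4) -> merged; set of 0 now {0, 2, 4, 8, 14}
Step 5: union(2, 6) -> merged; set of 2 now {0, 2, 4, 6, 8, 14}
Step 6: union(12, 3) -> merged; set of 12 now {3, 12}
Step 7: union(0, 9) -> merged; set of 0 now {0, 2, 4, 6, 8, 9, 14}
Step 8: union(6, 11) -> merged; set of 6 now {0, 2, 4, 6, 8, 9, 11, 14}
Step 9: union(7, 10) -> merged; set of 7 now {7, 10}
Step 10: union(8, 10) -> merged; set of 8 now {0, 2, 4, 6, 7, 8, 9, 10, 11, 14}
Step 11: find(8) -> no change; set of 8 is {0, 2, 4, 6, 7, 8, 9, 10, 11, 14}
Step 12: union(14, 3) -> merged; set of 14 now {0, 2, 3, 4, 6, 7, 8, 9, 10, 11, 12, 14}
Step 13: union(1, 5) -> merged; set of 1 now {1, 5}
Step 14: union(9, 7) -> already same set; set of 9 now {0, 2, 3, 4, 6, 7, 8, 9, 10, 11, 12, 14}
Step 15: union(7, 0) -> already same set; set of 7 now {0, 2, 3, 4, 6, 7, 8, 9, 10, 11, 12, 14}
Step 16: union(7, 14) -> already same set; set of 7 now {0, 2, 3, 4, 6, 7, 8, 9, 10, 11, 12, 14}
Set of 9: {0, 2, 3, 4, 6, 7, 8, 9, 10, 11, 12, 14}; 5 is not a member.

Answer: no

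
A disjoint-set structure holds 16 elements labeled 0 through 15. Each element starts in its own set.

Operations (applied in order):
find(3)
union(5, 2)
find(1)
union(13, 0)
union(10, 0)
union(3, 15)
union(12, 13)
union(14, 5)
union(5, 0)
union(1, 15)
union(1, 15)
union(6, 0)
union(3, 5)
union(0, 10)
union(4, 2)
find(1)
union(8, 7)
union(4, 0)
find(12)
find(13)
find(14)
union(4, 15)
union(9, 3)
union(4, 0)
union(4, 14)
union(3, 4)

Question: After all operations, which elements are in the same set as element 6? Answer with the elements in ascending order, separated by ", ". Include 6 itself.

Answer: 0, 1, 2, 3, 4, 5, 6, 9, 10, 12, 13, 14, 15

Derivation:
Step 1: find(3) -> no change; set of 3 is {3}
Step 2: union(5, 2) -> merged; set of 5 now {2, 5}
Step 3: find(1) -> no change; set of 1 is {1}
Step 4: union(13, 0) -> merged; set of 13 now {0, 13}
Step 5: union(10, 0) -> merged; set of 10 now {0, 10, 13}
Step 6: union(3, 15) -> merged; set of 3 now {3, 15}
Step 7: union(12, 13) -> merged; set of 12 now {0, 10, 12, 13}
Step 8: union(14, 5) -> merged; set of 14 now {2, 5, 14}
Step 9: union(5, 0) -> merged; set of 5 now {0, 2, 5, 10, 12, 13, 14}
Step 10: union(1, 15) -> merged; set of 1 now {1, 3, 15}
Step 11: union(1, 15) -> already same set; set of 1 now {1, 3, 15}
Step 12: union(6, 0) -> merged; set of 6 now {0, 2, 5, 6, 10, 12, 13, 14}
Step 13: union(3, 5) -> merged; set of 3 now {0, 1, 2, 3, 5, 6, 10, 12, 13, 14, 15}
Step 14: union(0, 10) -> already same set; set of 0 now {0, 1, 2, 3, 5, 6, 10, 12, 13, 14, 15}
Step 15: union(4, 2) -> merged; set of 4 now {0, 1, 2, 3, 4, 5, 6, 10, 12, 13, 14, 15}
Step 16: find(1) -> no change; set of 1 is {0, 1, 2, 3, 4, 5, 6, 10, 12, 13, 14, 15}
Step 17: union(8, 7) -> merged; set of 8 now {7, 8}
Step 18: union(4, 0) -> already same set; set of 4 now {0, 1, 2, 3, 4, 5, 6, 10, 12, 13, 14, 15}
Step 19: find(12) -> no change; set of 12 is {0, 1, 2, 3, 4, 5, 6, 10, 12, 13, 14, 15}
Step 20: find(13) -> no change; set of 13 is {0, 1, 2, 3, 4, 5, 6, 10, 12, 13, 14, 15}
Step 21: find(14) -> no change; set of 14 is {0, 1, 2, 3, 4, 5, 6, 10, 12, 13, 14, 15}
Step 22: union(4, 15) -> already same set; set of 4 now {0, 1, 2, 3, 4, 5, 6, 10, 12, 13, 14, 15}
Step 23: union(9, 3) -> merged; set of 9 now {0, 1, 2, 3, 4, 5, 6, 9, 10, 12, 13, 14, 15}
Step 24: union(4, 0) -> already same set; set of 4 now {0, 1, 2, 3, 4, 5, 6, 9, 10, 12, 13, 14, 15}
Step 25: union(4, 14) -> already same set; set of 4 now {0, 1, 2, 3, 4, 5, 6, 9, 10, 12, 13, 14, 15}
Step 26: union(3, 4) -> already same set; set of 3 now {0, 1, 2, 3, 4, 5, 6, 9, 10, 12, 13, 14, 15}
Component of 6: {0, 1, 2, 3, 4, 5, 6, 9, 10, 12, 13, 14, 15}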